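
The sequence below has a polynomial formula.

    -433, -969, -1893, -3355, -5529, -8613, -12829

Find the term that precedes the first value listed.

D1: -536, -924, -1462, -2174, -3084, -4216
D2: -388, -538, -712, -910, -1132
D3: -150, -174, -198, -222
D4: -24, -24, -24
The fourth differences are constant at -24.
Work back: -150 + 24 = -126;  -388 + 126 = -262;  -536 + 262 = -274;  -433 + 274 = -159

-159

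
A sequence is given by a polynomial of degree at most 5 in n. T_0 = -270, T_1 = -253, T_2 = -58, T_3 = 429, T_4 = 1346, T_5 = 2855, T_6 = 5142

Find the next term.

8417

Δ: 17, 195, 487, 917, 1509, 2287
Δ²: 178, 292, 430, 592, 778
Δ³: 114, 138, 162, 186
Δ⁴: 24, 24, 24
Constant fourth difference = 24, so extend:
186 + 24 = 210;  778 + 210 = 988;  2287 + 988 = 3275;  5142 + 3275 = 8417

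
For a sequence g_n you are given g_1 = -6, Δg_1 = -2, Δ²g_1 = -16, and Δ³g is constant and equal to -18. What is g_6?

Build the table forward from the leading diagonal:
D3: -18, -18, -18, -18, -18, -18
D2: -16, -34, -52, -70, -88, -106
D1: -2, -18, -52, -104, -174, -262
g: -6, -8, -26, -78, -182, -356

-356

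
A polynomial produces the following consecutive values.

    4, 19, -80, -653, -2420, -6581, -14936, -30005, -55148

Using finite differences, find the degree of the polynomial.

15, -99, -573, -1767, -4161, -8355, -15069, -25143
-114, -474, -1194, -2394, -4194, -6714, -10074
-360, -720, -1200, -1800, -2520, -3360
-360, -480, -600, -720, -840
-120, -120, -120, -120
The fifth differences are constant, so the polynomial has degree 5.

5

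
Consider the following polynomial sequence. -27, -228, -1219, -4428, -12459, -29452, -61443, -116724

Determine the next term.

-206203

Δ: -201 , -991 , -3209 , -8031 , -16993 , -31991 , -55281
Δ²: -790 , -2218 , -4822 , -8962 , -14998 , -23290
Δ³: -1428 , -2604 , -4140 , -6036 , -8292
Δ⁴: -1176 , -1536 , -1896 , -2256
Δ⁵: -360 , -360 , -360
Constant fifth difference = -360, so extend:
-2256 − 360 = -2616;  -8292 − 2616 = -10908;  -23290 − 10908 = -34198;  -55281 − 34198 = -89479;  -116724 − 89479 = -206203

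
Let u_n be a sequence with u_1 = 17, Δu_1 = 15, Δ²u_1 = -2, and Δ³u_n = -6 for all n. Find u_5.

41

Build the table forward from the leading diagonal:
Third differences: -6, -6, -6, -6, -6
Second differences: -2, -8, -14, -20, -26
First differences: 15, 13, 5, -9, -29
u: 17, 32, 45, 50, 41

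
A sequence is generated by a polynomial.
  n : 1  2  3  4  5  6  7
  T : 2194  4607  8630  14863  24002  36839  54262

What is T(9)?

First differences: 2413, 4023, 6233, 9139, 12837, 17423
Second differences: 1610, 2210, 2906, 3698, 4586
Third differences: 600, 696, 792, 888
Fourth differences: 96, 96, 96
The fourth differences are constant (96).
888 + 96 = 984;  4586 + 984 = 5570;  17423 + 5570 = 22993;  54262 + 22993 = 77255
984 + 96 = 1080;  5570 + 1080 = 6650;  22993 + 6650 = 29643;  77255 + 29643 = 106898

106898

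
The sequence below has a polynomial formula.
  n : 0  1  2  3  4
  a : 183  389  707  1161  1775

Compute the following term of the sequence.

2573

206, 318, 454, 614
112, 136, 160
24, 24
Constant third difference = 24, so extend:
160 + 24 = 184;  614 + 184 = 798;  1775 + 798 = 2573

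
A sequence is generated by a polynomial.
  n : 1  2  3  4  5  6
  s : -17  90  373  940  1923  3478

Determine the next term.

5785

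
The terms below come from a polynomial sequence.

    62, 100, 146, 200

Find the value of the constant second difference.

Δ: 38, 46, 54
Δ²: 8, 8

8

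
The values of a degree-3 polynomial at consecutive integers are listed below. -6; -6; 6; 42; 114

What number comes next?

234

Δ: 0 , 12 , 36 , 72
Δ²: 12 , 24 , 36
Δ³: 12 , 12
The third differences are constant (12).
36 + 12 = 48;  72 + 48 = 120;  114 + 120 = 234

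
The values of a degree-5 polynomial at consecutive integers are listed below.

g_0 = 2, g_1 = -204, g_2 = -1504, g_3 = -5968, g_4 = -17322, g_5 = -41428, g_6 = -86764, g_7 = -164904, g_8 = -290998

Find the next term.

D1: -206, -1300, -4464, -11354, -24106, -45336, -78140, -126094
D2: -1094, -3164, -6890, -12752, -21230, -32804, -47954
D3: -2070, -3726, -5862, -8478, -11574, -15150
D4: -1656, -2136, -2616, -3096, -3576
D5: -480, -480, -480, -480
The fifth differences are constant (-480).
-3576 − 480 = -4056;  -15150 − 4056 = -19206;  -47954 − 19206 = -67160;  -126094 − 67160 = -193254;  -290998 − 193254 = -484252

-484252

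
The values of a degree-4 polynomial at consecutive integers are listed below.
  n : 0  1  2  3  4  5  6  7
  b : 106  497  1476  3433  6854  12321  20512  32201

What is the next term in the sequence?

Δ: 391, 979, 1957, 3421, 5467, 8191, 11689
Δ²: 588, 978, 1464, 2046, 2724, 3498
Δ³: 390, 486, 582, 678, 774
Δ⁴: 96, 96, 96, 96
The fourth differences are constant (96).
774 + 96 = 870;  3498 + 870 = 4368;  11689 + 4368 = 16057;  32201 + 16057 = 48258

48258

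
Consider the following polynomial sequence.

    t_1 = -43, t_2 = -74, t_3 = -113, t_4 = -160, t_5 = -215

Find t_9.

-515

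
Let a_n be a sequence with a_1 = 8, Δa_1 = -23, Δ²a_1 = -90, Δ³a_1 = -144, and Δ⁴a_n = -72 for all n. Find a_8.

Build the table forward from the leading diagonal:
Fourth differences: -72, -72, -72, -72, -72, -72, -72, -72
Third differences: -144, -216, -288, -360, -432, -504, -576, -648
Second differences: -90, -234, -450, -738, -1098, -1530, -2034, -2610
First differences: -23, -113, -347, -797, -1535, -2633, -4163, -6197
a: 8, -15, -128, -475, -1272, -2807, -5440, -9603

-9603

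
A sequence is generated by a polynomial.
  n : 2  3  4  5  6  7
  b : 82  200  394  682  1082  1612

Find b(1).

22

First differences: 118, 194, 288, 400, 530
Second differences: 76, 94, 112, 130
Third differences: 18, 18, 18
The third differences are constant at 18.
Work back: 76 − 18 = 58;  118 − 58 = 60;  82 − 60 = 22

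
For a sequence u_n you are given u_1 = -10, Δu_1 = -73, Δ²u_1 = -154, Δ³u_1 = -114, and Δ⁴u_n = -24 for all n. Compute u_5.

Build the table forward from the leading diagonal:
Δ⁴: -24, -24, -24, -24, -24
Δ³: -114, -138, -162, -186, -210
Δ²: -154, -268, -406, -568, -754
Δ: -73, -227, -495, -901, -1469
u: -10, -83, -310, -805, -1706

-1706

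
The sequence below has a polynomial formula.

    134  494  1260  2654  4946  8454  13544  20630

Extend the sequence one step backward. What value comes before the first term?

360  766  1394  2292  3508  5090  7086
406  628  898  1216  1582  1996
222  270  318  366  414
48  48  48  48
The fourth differences are constant at 48.
Work back: 222 − 48 = 174;  406 − 174 = 232;  360 − 232 = 128;  134 − 128 = 6

6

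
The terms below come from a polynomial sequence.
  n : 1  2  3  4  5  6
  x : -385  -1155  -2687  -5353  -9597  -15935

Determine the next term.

Δ: -770, -1532, -2666, -4244, -6338
Δ²: -762, -1134, -1578, -2094
Δ³: -372, -444, -516
Δ⁴: -72, -72
The fourth differences are constant (-72).
-516 − 72 = -588;  -2094 − 588 = -2682;  -6338 − 2682 = -9020;  -15935 − 9020 = -24955

-24955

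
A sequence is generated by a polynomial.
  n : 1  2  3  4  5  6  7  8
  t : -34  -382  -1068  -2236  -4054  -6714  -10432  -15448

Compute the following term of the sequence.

-22026

First differences: -348 , -686 , -1168 , -1818 , -2660 , -3718 , -5016
Second differences: -338 , -482 , -650 , -842 , -1058 , -1298
Third differences: -144 , -168 , -192 , -216 , -240
Fourth differences: -24 , -24 , -24 , -24
Fourth differences constant at -24.
-240 − 24 = -264;  -1298 − 264 = -1562;  -5016 − 1562 = -6578;  -15448 − 6578 = -22026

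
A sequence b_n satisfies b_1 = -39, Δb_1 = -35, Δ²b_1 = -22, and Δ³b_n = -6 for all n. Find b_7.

-699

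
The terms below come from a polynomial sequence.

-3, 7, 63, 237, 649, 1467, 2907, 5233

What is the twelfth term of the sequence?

First differences: 10 , 56 , 174 , 412 , 818 , 1440 , 2326
Second differences: 46 , 118 , 238 , 406 , 622 , 886
Third differences: 72 , 120 , 168 , 216 , 264
Fourth differences: 48 , 48 , 48 , 48
Constant fourth difference = 48, so extend:
264 + 48 = 312;  886 + 312 = 1198;  2326 + 1198 = 3524;  5233 + 3524 = 8757
312 + 48 = 360;  1198 + 360 = 1558;  3524 + 1558 = 5082;  8757 + 5082 = 13839
360 + 48 = 408;  1558 + 408 = 1966;  5082 + 1966 = 7048;  13839 + 7048 = 20887
408 + 48 = 456;  1966 + 456 = 2422;  7048 + 2422 = 9470;  20887 + 9470 = 30357

30357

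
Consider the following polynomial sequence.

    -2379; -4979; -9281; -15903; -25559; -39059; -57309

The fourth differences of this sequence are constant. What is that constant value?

-96

Δ: -2600, -4302, -6622, -9656, -13500, -18250
Δ²: -1702, -2320, -3034, -3844, -4750
Δ³: -618, -714, -810, -906
Δ⁴: -96, -96, -96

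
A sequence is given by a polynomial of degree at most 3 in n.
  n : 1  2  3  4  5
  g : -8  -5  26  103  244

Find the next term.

467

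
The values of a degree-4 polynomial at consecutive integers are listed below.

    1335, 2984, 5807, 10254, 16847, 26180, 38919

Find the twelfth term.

182054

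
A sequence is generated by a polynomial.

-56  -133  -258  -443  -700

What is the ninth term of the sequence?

-77, -125, -185, -257
-48, -60, -72
-12, -12
Constant third difference = -12, so extend:
-72 − 12 = -84;  -257 − 84 = -341;  -700 − 341 = -1041
-84 − 12 = -96;  -341 − 96 = -437;  -1041 − 437 = -1478
-96 − 12 = -108;  -437 − 108 = -545;  -1478 − 545 = -2023
-108 − 12 = -120;  -545 − 120 = -665;  -2023 − 665 = -2688

-2688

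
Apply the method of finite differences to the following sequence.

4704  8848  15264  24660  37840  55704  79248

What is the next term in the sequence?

109564

4144, 6416, 9396, 13180, 17864, 23544
2272, 2980, 3784, 4684, 5680
708, 804, 900, 996
96, 96, 96
Fourth differences constant at 96.
996 + 96 = 1092;  5680 + 1092 = 6772;  23544 + 6772 = 30316;  79248 + 30316 = 109564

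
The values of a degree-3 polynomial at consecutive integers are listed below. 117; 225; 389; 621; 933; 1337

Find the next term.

First differences: 108  164  232  312  404
Second differences: 56  68  80  92
Third differences: 12  12  12
Third differences constant at 12.
92 + 12 = 104;  404 + 104 = 508;  1337 + 508 = 1845

1845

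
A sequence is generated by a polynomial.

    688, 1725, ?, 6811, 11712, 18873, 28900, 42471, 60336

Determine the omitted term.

Using the last 6 terms:
Δ: 4901, 7161, 10027, 13571, 17865
Δ²: 2260, 2866, 3544, 4294
Δ³: 606, 678, 750
Δ⁴: 72, 72
Constant fourth difference = 72.
Extend backward: 606 − 72 = 534;  2260 − 534 = 1726;  4901 − 1726 = 3175;  6811 − 3175 = 3636

3636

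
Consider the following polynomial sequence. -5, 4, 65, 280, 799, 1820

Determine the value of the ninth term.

10595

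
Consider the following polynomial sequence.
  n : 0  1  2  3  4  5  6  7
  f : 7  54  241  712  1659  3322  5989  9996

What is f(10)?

First differences: 47  187  471  947  1663  2667  4007
Second differences: 140  284  476  716  1004  1340
Third differences: 144  192  240  288  336
Fourth differences: 48  48  48  48
Constant fourth difference = 48, so extend:
336 + 48 = 384;  1340 + 384 = 1724;  4007 + 1724 = 5731;  9996 + 5731 = 15727
384 + 48 = 432;  1724 + 432 = 2156;  5731 + 2156 = 7887;  15727 + 7887 = 23614
432 + 48 = 480;  2156 + 480 = 2636;  7887 + 2636 = 10523;  23614 + 10523 = 34137

34137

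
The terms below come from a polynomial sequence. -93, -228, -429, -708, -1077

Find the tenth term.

-4692

Δ: -135, -201, -279, -369
Δ²: -66, -78, -90
Δ³: -12, -12
The third differences are constant (-12).
-90 − 12 = -102;  -369 − 102 = -471;  -1077 − 471 = -1548
-102 − 12 = -114;  -471 − 114 = -585;  -1548 − 585 = -2133
-114 − 12 = -126;  -585 − 126 = -711;  -2133 − 711 = -2844
-126 − 12 = -138;  -711 − 138 = -849;  -2844 − 849 = -3693
-138 − 12 = -150;  -849 − 150 = -999;  -3693 − 999 = -4692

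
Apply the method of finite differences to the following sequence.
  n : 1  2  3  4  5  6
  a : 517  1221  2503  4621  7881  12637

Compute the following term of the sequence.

704  1282  2118  3260  4756
578  836  1142  1496
258  306  354
48  48
The fourth differences are constant (48).
354 + 48 = 402;  1496 + 402 = 1898;  4756 + 1898 = 6654;  12637 + 6654 = 19291

19291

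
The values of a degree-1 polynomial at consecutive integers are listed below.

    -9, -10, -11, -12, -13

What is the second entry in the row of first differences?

-1

Δ: -1, -1, -1, -1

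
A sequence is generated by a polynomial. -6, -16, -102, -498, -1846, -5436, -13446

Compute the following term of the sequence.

Δ: -10  -86  -396  -1348  -3590  -8010
Δ²: -76  -310  -952  -2242  -4420
Δ³: -234  -642  -1290  -2178
Δ⁴: -408  -648  -888
Δ⁵: -240  -240
The fifth differences are constant (-240).
-888 − 240 = -1128;  -2178 − 1128 = -3306;  -4420 − 3306 = -7726;  -8010 − 7726 = -15736;  -13446 − 15736 = -29182

-29182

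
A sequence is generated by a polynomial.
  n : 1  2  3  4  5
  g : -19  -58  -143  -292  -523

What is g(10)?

-3538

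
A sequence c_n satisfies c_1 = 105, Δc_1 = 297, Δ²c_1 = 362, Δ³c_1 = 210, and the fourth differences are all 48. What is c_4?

Build the table forward from the leading diagonal:
Δ⁴: 48  48  48  48
Δ³: 210  258  306  354
Δ²: 362  572  830  1136
Δ: 297  659  1231  2061
c: 105  402  1061  2292

2292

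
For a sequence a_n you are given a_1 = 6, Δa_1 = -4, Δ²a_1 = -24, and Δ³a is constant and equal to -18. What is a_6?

Build the table forward from the leading diagonal:
Δ³: -18, -18, -18, -18, -18, -18
Δ²: -24, -42, -60, -78, -96, -114
Δ: -4, -28, -70, -130, -208, -304
a: 6, 2, -26, -96, -226, -434

-434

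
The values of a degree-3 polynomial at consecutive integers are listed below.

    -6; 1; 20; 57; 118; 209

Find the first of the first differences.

7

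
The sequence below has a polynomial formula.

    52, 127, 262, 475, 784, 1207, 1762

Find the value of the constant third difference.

Δ: 75, 135, 213, 309, 423, 555
Δ²: 60, 78, 96, 114, 132
Δ³: 18, 18, 18, 18

18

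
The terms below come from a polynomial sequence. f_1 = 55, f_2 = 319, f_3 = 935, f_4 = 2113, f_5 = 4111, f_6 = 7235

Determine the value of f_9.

27143

D1: 264  616  1178  1998  3124
D2: 352  562  820  1126
D3: 210  258  306
D4: 48  48
Fourth differences constant at 48.
306 + 48 = 354;  1126 + 354 = 1480;  3124 + 1480 = 4604;  7235 + 4604 = 11839
354 + 48 = 402;  1480 + 402 = 1882;  4604 + 1882 = 6486;  11839 + 6486 = 18325
402 + 48 = 450;  1882 + 450 = 2332;  6486 + 2332 = 8818;  18325 + 8818 = 27143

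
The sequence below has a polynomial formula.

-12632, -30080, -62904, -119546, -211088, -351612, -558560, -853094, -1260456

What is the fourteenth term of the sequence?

D1: -17448, -32824, -56642, -91542, -140524, -206948, -294534, -407362
D2: -15376, -23818, -34900, -48982, -66424, -87586, -112828
D3: -8442, -11082, -14082, -17442, -21162, -25242
D4: -2640, -3000, -3360, -3720, -4080
D5: -360, -360, -360, -360
Constant fifth difference = -360, so extend:
-4080 − 360 = -4440;  -25242 − 4440 = -29682;  -112828 − 29682 = -142510;  -407362 − 142510 = -549872;  -1260456 − 549872 = -1810328
-4440 − 360 = -4800;  -29682 − 4800 = -34482;  -142510 − 34482 = -176992;  -549872 − 176992 = -726864;  -1810328 − 726864 = -2537192
-4800 − 360 = -5160;  -34482 − 5160 = -39642;  -176992 − 39642 = -216634;  -726864 − 216634 = -943498;  -2537192 − 943498 = -3480690
-5160 − 360 = -5520;  -39642 − 5520 = -45162;  -216634 − 45162 = -261796;  -943498 − 261796 = -1205294;  -3480690 − 1205294 = -4685984
-5520 − 360 = -5880;  -45162 − 5880 = -51042;  -261796 − 51042 = -312838;  -1205294 − 312838 = -1518132;  -4685984 − 1518132 = -6204116

-6204116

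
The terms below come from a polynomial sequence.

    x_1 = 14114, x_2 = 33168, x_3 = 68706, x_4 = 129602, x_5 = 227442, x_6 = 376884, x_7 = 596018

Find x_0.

5022

19054  35538  60896  97840  149442  219134
16484  25358  36944  51602  69692
8874  11586  14658  18090
2712  3072  3432
360  360
The fifth differences are constant at 360.
Work back: 2712 − 360 = 2352;  8874 − 2352 = 6522;  16484 − 6522 = 9962;  19054 − 9962 = 9092;  14114 − 9092 = 5022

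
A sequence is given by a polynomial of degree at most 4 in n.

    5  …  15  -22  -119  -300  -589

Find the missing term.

16

Using the last 5 terms:
-37, -97, -181, -289
-60, -84, -108
-24, -24
Constant third difference = -24.
Extend backward: -60 + 24 = -36;  -37 + 36 = -1;  15 + 1 = 16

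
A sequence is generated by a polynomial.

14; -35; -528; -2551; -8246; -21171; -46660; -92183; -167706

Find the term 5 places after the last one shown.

Δ: -49  -493  -2023  -5695  -12925  -25489  -45523  -75523
Δ²: -444  -1530  -3672  -7230  -12564  -20034  -30000
Δ³: -1086  -2142  -3558  -5334  -7470  -9966
Δ⁴: -1056  -1416  -1776  -2136  -2496
Δ⁵: -360  -360  -360  -360
Fifth differences constant at -360.
-2496 − 360 = -2856;  -9966 − 2856 = -12822;  -30000 − 12822 = -42822;  -75523 − 42822 = -118345;  -167706 − 118345 = -286051
-2856 − 360 = -3216;  -12822 − 3216 = -16038;  -42822 − 16038 = -58860;  -118345 − 58860 = -177205;  -286051 − 177205 = -463256
-3216 − 360 = -3576;  -16038 − 3576 = -19614;  -58860 − 19614 = -78474;  -177205 − 78474 = -255679;  -463256 − 255679 = -718935
-3576 − 360 = -3936;  -19614 − 3936 = -23550;  -78474 − 23550 = -102024;  -255679 − 102024 = -357703;  -718935 − 357703 = -1076638
-3936 − 360 = -4296;  -23550 − 4296 = -27846;  -102024 − 27846 = -129870;  -357703 − 129870 = -487573;  -1076638 − 487573 = -1564211

-1564211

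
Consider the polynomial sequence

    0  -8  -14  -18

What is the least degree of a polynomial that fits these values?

D1: -8, -6, -4
D2: 2, 2
The second differences are constant, so the polynomial has degree 2.

2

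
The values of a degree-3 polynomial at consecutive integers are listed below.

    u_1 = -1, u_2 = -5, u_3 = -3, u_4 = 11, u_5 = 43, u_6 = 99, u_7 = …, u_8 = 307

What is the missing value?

185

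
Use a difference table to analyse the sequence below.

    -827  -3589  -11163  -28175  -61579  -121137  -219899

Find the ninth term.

-2762, -7574, -17012, -33404, -59558, -98762
-4812, -9438, -16392, -26154, -39204
-4626, -6954, -9762, -13050
-2328, -2808, -3288
-480, -480
The fifth differences are constant (-480).
-3288 − 480 = -3768;  -13050 − 3768 = -16818;  -39204 − 16818 = -56022;  -98762 − 56022 = -154784;  -219899 − 154784 = -374683
-3768 − 480 = -4248;  -16818 − 4248 = -21066;  -56022 − 21066 = -77088;  -154784 − 77088 = -231872;  -374683 − 231872 = -606555

-606555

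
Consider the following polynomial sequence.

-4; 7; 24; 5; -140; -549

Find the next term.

Δ: 11  17  -19  -145  -409
Δ²: 6  -36  -126  -264
Δ³: -42  -90  -138
Δ⁴: -48  -48
The fourth differences are constant (-48).
-138 − 48 = -186;  -264 − 186 = -450;  -409 − 450 = -859;  -549 − 859 = -1408

-1408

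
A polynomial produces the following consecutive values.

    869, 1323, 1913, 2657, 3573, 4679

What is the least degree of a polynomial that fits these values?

3

454, 590, 744, 916, 1106
136, 154, 172, 190
18, 18, 18
The third differences are constant, so the polynomial has degree 3.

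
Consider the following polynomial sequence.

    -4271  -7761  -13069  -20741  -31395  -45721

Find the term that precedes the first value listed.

Δ: -3490  -5308  -7672  -10654  -14326
Δ²: -1818  -2364  -2982  -3672
Δ³: -546  -618  -690
Δ⁴: -72  -72
The fourth differences are constant at -72.
Work back: -546 + 72 = -474;  -1818 + 474 = -1344;  -3490 + 1344 = -2146;  -4271 + 2146 = -2125

-2125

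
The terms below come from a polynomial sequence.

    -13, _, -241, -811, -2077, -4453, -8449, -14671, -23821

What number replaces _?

-49

Using the last 7 terms:
-570  -1266  -2376  -3996  -6222  -9150
-696  -1110  -1620  -2226  -2928
-414  -510  -606  -702
-96  -96  -96
Constant fourth difference = -96.
Extend backward: -414 + 96 = -318;  -696 + 318 = -378;  -570 + 378 = -192;  -241 + 192 = -49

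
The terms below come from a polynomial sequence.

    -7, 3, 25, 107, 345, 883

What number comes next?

1913

10  22  82  238  538
12  60  156  300
48  96  144
48  48
Fourth differences constant at 48.
144 + 48 = 192;  300 + 192 = 492;  538 + 492 = 1030;  883 + 1030 = 1913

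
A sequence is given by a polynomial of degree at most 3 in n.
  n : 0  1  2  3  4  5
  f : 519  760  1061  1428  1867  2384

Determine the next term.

2985

D1: 241, 301, 367, 439, 517
D2: 60, 66, 72, 78
D3: 6, 6, 6
Third differences constant at 6.
78 + 6 = 84;  517 + 84 = 601;  2384 + 601 = 2985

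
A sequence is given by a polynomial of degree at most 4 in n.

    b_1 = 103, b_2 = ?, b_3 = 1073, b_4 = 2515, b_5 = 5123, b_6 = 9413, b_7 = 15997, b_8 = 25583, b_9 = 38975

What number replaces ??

377

Using the last 7 terms:
1442, 2608, 4290, 6584, 9586, 13392
1166, 1682, 2294, 3002, 3806
516, 612, 708, 804
96, 96, 96
Constant fourth difference = 96.
Extend backward: 516 − 96 = 420;  1166 − 420 = 746;  1442 − 746 = 696;  1073 − 696 = 377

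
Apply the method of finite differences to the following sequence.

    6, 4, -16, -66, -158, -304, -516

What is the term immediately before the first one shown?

First differences: -2, -20, -50, -92, -146, -212
Second differences: -18, -30, -42, -54, -66
Third differences: -12, -12, -12, -12
The third differences are constant at -12.
Work back: -18 + 12 = -6;  -2 + 6 = 4;  6 − 4 = 2

2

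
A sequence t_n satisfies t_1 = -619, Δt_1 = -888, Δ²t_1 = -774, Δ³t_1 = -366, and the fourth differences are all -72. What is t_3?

Build the table forward from the leading diagonal:
D4: -72, -72, -72
D3: -366, -438, -510
D2: -774, -1140, -1578
D1: -888, -1662, -2802
t: -619, -1507, -3169

-3169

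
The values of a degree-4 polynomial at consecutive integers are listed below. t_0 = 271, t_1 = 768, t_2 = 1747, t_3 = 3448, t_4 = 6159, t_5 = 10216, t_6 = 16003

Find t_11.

497  979  1701  2711  4057  5787
482  722  1010  1346  1730
240  288  336  384
48  48  48
Fourth differences constant at 48.
384 + 48 = 432;  1730 + 432 = 2162;  5787 + 2162 = 7949;  16003 + 7949 = 23952
432 + 48 = 480;  2162 + 480 = 2642;  7949 + 2642 = 10591;  23952 + 10591 = 34543
480 + 48 = 528;  2642 + 528 = 3170;  10591 + 3170 = 13761;  34543 + 13761 = 48304
528 + 48 = 576;  3170 + 576 = 3746;  13761 + 3746 = 17507;  48304 + 17507 = 65811
576 + 48 = 624;  3746 + 624 = 4370;  17507 + 4370 = 21877;  65811 + 21877 = 87688

87688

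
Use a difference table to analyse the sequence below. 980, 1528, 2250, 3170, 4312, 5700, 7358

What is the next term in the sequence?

First differences: 548, 722, 920, 1142, 1388, 1658
Second differences: 174, 198, 222, 246, 270
Third differences: 24, 24, 24, 24
Third differences constant at 24.
270 + 24 = 294;  1658 + 294 = 1952;  7358 + 1952 = 9310

9310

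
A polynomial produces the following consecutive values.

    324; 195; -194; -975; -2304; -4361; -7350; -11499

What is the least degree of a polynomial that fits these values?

4

First differences: -129, -389, -781, -1329, -2057, -2989, -4149
Second differences: -260, -392, -548, -728, -932, -1160
Third differences: -132, -156, -180, -204, -228
Fourth differences: -24, -24, -24, -24
The fourth differences are constant, so the polynomial has degree 4.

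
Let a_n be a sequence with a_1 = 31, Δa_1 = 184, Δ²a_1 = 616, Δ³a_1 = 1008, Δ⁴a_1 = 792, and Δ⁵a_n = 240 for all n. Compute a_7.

Build the table forward from the leading diagonal:
D5: 240, 240, 240, 240, 240, 240, 240
D4: 792, 1032, 1272, 1512, 1752, 1992, 2232
D3: 1008, 1800, 2832, 4104, 5616, 7368, 9360
D2: 616, 1624, 3424, 6256, 10360, 15976, 23344
D1: 184, 800, 2424, 5848, 12104, 22464, 38440
a: 31, 215, 1015, 3439, 9287, 21391, 43855

43855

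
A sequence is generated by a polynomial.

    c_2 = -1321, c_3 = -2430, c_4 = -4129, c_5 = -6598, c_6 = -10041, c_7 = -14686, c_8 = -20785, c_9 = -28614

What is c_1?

Δ: -1109  -1699  -2469  -3443  -4645  -6099  -7829
Δ²: -590  -770  -974  -1202  -1454  -1730
Δ³: -180  -204  -228  -252  -276
Δ⁴: -24  -24  -24  -24
The fourth differences are constant at -24.
Work back: -180 + 24 = -156;  -590 + 156 = -434;  -1109 + 434 = -675;  -1321 + 675 = -646

-646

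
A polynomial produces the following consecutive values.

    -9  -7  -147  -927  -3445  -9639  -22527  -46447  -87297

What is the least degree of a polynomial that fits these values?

5

D1: 2, -140, -780, -2518, -6194, -12888, -23920, -40850
D2: -142, -640, -1738, -3676, -6694, -11032, -16930
D3: -498, -1098, -1938, -3018, -4338, -5898
D4: -600, -840, -1080, -1320, -1560
D5: -240, -240, -240, -240
The fifth differences are constant, so the polynomial has degree 5.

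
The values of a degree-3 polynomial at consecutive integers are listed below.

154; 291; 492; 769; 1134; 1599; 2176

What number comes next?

2877

D1: 137, 201, 277, 365, 465, 577
D2: 64, 76, 88, 100, 112
D3: 12, 12, 12, 12
Constant third difference = 12, so extend:
112 + 12 = 124;  577 + 124 = 701;  2176 + 701 = 2877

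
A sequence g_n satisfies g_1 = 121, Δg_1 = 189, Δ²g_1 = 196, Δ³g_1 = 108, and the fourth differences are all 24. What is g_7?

6715

Build the table forward from the leading diagonal:
D4: 24, 24, 24, 24, 24, 24, 24
D3: 108, 132, 156, 180, 204, 228, 252
D2: 196, 304, 436, 592, 772, 976, 1204
D1: 189, 385, 689, 1125, 1717, 2489, 3465
g: 121, 310, 695, 1384, 2509, 4226, 6715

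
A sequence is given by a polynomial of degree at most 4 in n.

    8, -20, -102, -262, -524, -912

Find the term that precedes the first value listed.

-28, -82, -160, -262, -388
-54, -78, -102, -126
-24, -24, -24
The third differences are constant at -24.
Work back: -54 + 24 = -30;  -28 + 30 = 2;  8 − 2 = 6

6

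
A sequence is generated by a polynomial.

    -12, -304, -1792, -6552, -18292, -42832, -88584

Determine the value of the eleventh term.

First differences: -292, -1488, -4760, -11740, -24540, -45752
Second differences: -1196, -3272, -6980, -12800, -21212
Third differences: -2076, -3708, -5820, -8412
Fourth differences: -1632, -2112, -2592
Fifth differences: -480, -480
The fifth differences are constant (-480).
-2592 − 480 = -3072;  -8412 − 3072 = -11484;  -21212 − 11484 = -32696;  -45752 − 32696 = -78448;  -88584 − 78448 = -167032
-3072 − 480 = -3552;  -11484 − 3552 = -15036;  -32696 − 15036 = -47732;  -78448 − 47732 = -126180;  -167032 − 126180 = -293212
-3552 − 480 = -4032;  -15036 − 4032 = -19068;  -47732 − 19068 = -66800;  -126180 − 66800 = -192980;  -293212 − 192980 = -486192
-4032 − 480 = -4512;  -19068 − 4512 = -23580;  -66800 − 23580 = -90380;  -192980 − 90380 = -283360;  -486192 − 283360 = -769552

-769552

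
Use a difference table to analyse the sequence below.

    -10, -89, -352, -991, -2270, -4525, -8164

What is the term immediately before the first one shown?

-79, -263, -639, -1279, -2255, -3639
-184, -376, -640, -976, -1384
-192, -264, -336, -408
-72, -72, -72
The fourth differences are constant at -72.
Work back: -192 + 72 = -120;  -184 + 120 = -64;  -79 + 64 = -15;  -10 + 15 = 5

5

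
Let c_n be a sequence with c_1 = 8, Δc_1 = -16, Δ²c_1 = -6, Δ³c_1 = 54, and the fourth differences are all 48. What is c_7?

1622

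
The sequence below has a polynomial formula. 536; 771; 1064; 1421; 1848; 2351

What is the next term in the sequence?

235, 293, 357, 427, 503
58, 64, 70, 76
6, 6, 6
Third differences constant at 6.
76 + 6 = 82;  503 + 82 = 585;  2351 + 585 = 2936

2936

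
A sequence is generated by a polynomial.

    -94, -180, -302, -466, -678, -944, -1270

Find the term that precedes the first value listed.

Δ: -86  -122  -164  -212  -266  -326
Δ²: -36  -42  -48  -54  -60
Δ³: -6  -6  -6  -6
The third differences are constant at -6.
Work back: -36 + 6 = -30;  -86 + 30 = -56;  -94 + 56 = -38

-38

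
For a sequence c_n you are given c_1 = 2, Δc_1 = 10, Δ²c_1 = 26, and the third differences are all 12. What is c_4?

122

Build the table forward from the leading diagonal:
Third differences: 12, 12, 12, 12
Second differences: 26, 38, 50, 62
First differences: 10, 36, 74, 124
c: 2, 12, 48, 122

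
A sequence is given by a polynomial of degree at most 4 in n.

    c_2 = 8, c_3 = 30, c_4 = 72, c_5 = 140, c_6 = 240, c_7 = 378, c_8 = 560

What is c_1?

22  42  68  100  138  182
20  26  32  38  44
6  6  6  6
The third differences are constant at 6.
Work back: 20 − 6 = 14;  22 − 14 = 8;  8 − 8 = 0

0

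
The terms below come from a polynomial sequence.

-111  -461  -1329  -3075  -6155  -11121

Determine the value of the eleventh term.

-90281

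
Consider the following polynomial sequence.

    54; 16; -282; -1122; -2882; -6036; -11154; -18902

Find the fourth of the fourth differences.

D1: -38, -298, -840, -1760, -3154, -5118, -7748
D2: -260, -542, -920, -1394, -1964, -2630
D3: -282, -378, -474, -570, -666
D4: -96, -96, -96, -96

-96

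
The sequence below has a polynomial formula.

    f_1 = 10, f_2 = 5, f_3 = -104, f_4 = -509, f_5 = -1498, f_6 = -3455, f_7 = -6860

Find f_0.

-5  -109  -405  -989  -1957  -3405
-104  -296  -584  -968  -1448
-192  -288  -384  -480
-96  -96  -96
The fourth differences are constant at -96.
Work back: -192 + 96 = -96;  -104 + 96 = -8;  -5 + 8 = 3;  10 − 3 = 7

7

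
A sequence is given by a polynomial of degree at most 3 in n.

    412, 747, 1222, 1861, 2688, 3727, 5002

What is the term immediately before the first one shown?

335, 475, 639, 827, 1039, 1275
140, 164, 188, 212, 236
24, 24, 24, 24
The third differences are constant at 24.
Work back: 140 − 24 = 116;  335 − 116 = 219;  412 − 219 = 193

193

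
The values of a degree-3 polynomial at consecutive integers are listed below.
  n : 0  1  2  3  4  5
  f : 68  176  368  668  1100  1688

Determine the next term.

2456

Δ: 108 , 192 , 300 , 432 , 588
Δ²: 84 , 108 , 132 , 156
Δ³: 24 , 24 , 24
The third differences are constant (24).
156 + 24 = 180;  588 + 180 = 768;  1688 + 768 = 2456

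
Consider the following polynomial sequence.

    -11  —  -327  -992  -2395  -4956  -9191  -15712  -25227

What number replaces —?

-76

Using the last 7 terms:
First differences: -665, -1403, -2561, -4235, -6521, -9515
Second differences: -738, -1158, -1674, -2286, -2994
Third differences: -420, -516, -612, -708
Fourth differences: -96, -96, -96
Constant fourth difference = -96.
Extend backward: -420 + 96 = -324;  -738 + 324 = -414;  -665 + 414 = -251;  -327 + 251 = -76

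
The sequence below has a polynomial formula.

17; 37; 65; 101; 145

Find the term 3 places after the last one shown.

325

D1: 20  28  36  44
D2: 8  8  8
The second differences are constant (8).
44 + 8 = 52;  145 + 52 = 197
52 + 8 = 60;  197 + 60 = 257
60 + 8 = 68;  257 + 68 = 325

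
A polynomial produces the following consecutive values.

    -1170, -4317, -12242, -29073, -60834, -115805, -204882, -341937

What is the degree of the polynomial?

First differences: -3147, -7925, -16831, -31761, -54971, -89077, -137055
Second differences: -4778, -8906, -14930, -23210, -34106, -47978
Third differences: -4128, -6024, -8280, -10896, -13872
Fourth differences: -1896, -2256, -2616, -2976
Fifth differences: -360, -360, -360
The fifth differences are constant, so the polynomial has degree 5.

5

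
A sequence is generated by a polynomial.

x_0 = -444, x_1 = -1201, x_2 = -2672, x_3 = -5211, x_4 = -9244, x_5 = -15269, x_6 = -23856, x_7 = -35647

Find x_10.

-97744

First differences: -757  -1471  -2539  -4033  -6025  -8587  -11791
Second differences: -714  -1068  -1494  -1992  -2562  -3204
Third differences: -354  -426  -498  -570  -642
Fourth differences: -72  -72  -72  -72
The fourth differences are constant (-72).
-642 − 72 = -714;  -3204 − 714 = -3918;  -11791 − 3918 = -15709;  -35647 − 15709 = -51356
-714 − 72 = -786;  -3918 − 786 = -4704;  -15709 − 4704 = -20413;  -51356 − 20413 = -71769
-786 − 72 = -858;  -4704 − 858 = -5562;  -20413 − 5562 = -25975;  -71769 − 25975 = -97744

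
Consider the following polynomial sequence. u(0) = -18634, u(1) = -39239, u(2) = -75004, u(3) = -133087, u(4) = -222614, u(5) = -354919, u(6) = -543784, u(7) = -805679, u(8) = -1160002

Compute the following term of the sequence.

D1: -20605  -35765  -58083  -89527  -132305  -188865  -261895  -354323
D2: -15160  -22318  -31444  -42778  -56560  -73030  -92428
D3: -7158  -9126  -11334  -13782  -16470  -19398
D4: -1968  -2208  -2448  -2688  -2928
D5: -240  -240  -240  -240
The fifth differences are constant (-240).
-2928 − 240 = -3168;  -19398 − 3168 = -22566;  -92428 − 22566 = -114994;  -354323 − 114994 = -469317;  -1160002 − 469317 = -1629319

-1629319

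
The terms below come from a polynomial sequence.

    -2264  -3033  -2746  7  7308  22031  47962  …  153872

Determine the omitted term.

Using the first 7 terms:
-769  287  2753  7301  14723  25931
1056  2466  4548  7422  11208
1410  2082  2874  3786
672  792  912
120  120
Constant fifth difference = 120.
Extend forward: 912 + 120 = 1032;  3786 + 1032 = 4818;  11208 + 4818 = 16026;  25931 + 16026 = 41957;  47962 + 41957 = 89919

89919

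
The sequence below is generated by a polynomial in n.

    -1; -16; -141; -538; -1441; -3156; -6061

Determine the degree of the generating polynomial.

D1: -15, -125, -397, -903, -1715, -2905
D2: -110, -272, -506, -812, -1190
D3: -162, -234, -306, -378
D4: -72, -72, -72
The fourth differences are constant, so the polynomial has degree 4.

4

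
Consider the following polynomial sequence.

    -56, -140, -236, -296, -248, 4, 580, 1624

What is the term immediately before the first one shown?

Δ: -84  -96  -60  48  252  576  1044
Δ²: -12  36  108  204  324  468
Δ³: 48  72  96  120  144
Δ⁴: 24  24  24  24
The fourth differences are constant at 24.
Work back: 48 − 24 = 24;  -12 − 24 = -36;  -84 + 36 = -48;  -56 + 48 = -8

-8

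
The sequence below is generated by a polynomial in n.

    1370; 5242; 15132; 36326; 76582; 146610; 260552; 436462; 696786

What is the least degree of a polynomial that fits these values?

D1: 3872, 9890, 21194, 40256, 70028, 113942, 175910, 260324
D2: 6018, 11304, 19062, 29772, 43914, 61968, 84414
D3: 5286, 7758, 10710, 14142, 18054, 22446
D4: 2472, 2952, 3432, 3912, 4392
D5: 480, 480, 480, 480
The fifth differences are constant, so the polynomial has degree 5.

5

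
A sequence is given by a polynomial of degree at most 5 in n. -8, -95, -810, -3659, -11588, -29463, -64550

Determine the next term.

D1: -87, -715, -2849, -7929, -17875, -35087
D2: -628, -2134, -5080, -9946, -17212
D3: -1506, -2946, -4866, -7266
D4: -1440, -1920, -2400
D5: -480, -480
The fifth differences are constant (-480).
-2400 − 480 = -2880;  -7266 − 2880 = -10146;  -17212 − 10146 = -27358;  -35087 − 27358 = -62445;  -64550 − 62445 = -126995

-126995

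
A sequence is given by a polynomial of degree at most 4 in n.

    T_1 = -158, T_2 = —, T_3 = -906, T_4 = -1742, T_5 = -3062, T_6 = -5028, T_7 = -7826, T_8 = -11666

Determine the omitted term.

-416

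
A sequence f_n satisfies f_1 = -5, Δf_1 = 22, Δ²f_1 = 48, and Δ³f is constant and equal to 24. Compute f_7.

Build the table forward from the leading diagonal:
Δ³: 24, 24, 24, 24, 24, 24, 24
Δ²: 48, 72, 96, 120, 144, 168, 192
Δ: 22, 70, 142, 238, 358, 502, 670
f: -5, 17, 87, 229, 467, 825, 1327

1327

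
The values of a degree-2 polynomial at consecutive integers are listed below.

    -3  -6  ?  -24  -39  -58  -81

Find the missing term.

Using the last 4 terms:
First differences: -15, -19, -23
Second differences: -4, -4
Constant second difference = -4.
Extend backward: -15 + 4 = -11;  -24 + 11 = -13

-13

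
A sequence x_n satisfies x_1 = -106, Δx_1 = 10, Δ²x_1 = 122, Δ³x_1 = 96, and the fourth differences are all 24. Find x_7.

4064

Build the table forward from the leading diagonal:
D4: 24, 24, 24, 24, 24, 24, 24
D3: 96, 120, 144, 168, 192, 216, 240
D2: 122, 218, 338, 482, 650, 842, 1058
D1: 10, 132, 350, 688, 1170, 1820, 2662
x: -106, -96, 36, 386, 1074, 2244, 4064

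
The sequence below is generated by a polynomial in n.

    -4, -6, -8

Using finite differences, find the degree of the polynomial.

1

Δ: -2, -2
The first differences are constant, so the polynomial has degree 1.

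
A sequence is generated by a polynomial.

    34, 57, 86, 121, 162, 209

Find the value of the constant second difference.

D1: 23, 29, 35, 41, 47
D2: 6, 6, 6, 6

6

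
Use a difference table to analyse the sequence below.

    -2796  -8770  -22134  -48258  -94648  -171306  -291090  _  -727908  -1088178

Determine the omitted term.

Using the first 7 terms:
Δ: -5974  -13364  -26124  -46390  -76658  -119784
Δ²: -7390  -12760  -20266  -30268  -43126
Δ³: -5370  -7506  -10002  -12858
Δ⁴: -2136  -2496  -2856
Δ⁵: -360  -360
Constant fifth difference = -360.
Extend forward: -2856 − 360 = -3216;  -12858 − 3216 = -16074;  -43126 − 16074 = -59200;  -119784 − 59200 = -178984;  -291090 − 178984 = -470074

-470074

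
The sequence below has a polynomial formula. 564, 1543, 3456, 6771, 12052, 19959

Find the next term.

First differences: 979, 1913, 3315, 5281, 7907
Second differences: 934, 1402, 1966, 2626
Third differences: 468, 564, 660
Fourth differences: 96, 96
Fourth differences constant at 96.
660 + 96 = 756;  2626 + 756 = 3382;  7907 + 3382 = 11289;  19959 + 11289 = 31248

31248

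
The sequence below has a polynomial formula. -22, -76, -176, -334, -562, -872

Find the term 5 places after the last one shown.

D1: -54 , -100 , -158 , -228 , -310
D2: -46 , -58 , -70 , -82
D3: -12 , -12 , -12
Third differences constant at -12.
-82 − 12 = -94;  -310 − 94 = -404;  -872 − 404 = -1276
-94 − 12 = -106;  -404 − 106 = -510;  -1276 − 510 = -1786
-106 − 12 = -118;  -510 − 118 = -628;  -1786 − 628 = -2414
-118 − 12 = -130;  -628 − 130 = -758;  -2414 − 758 = -3172
-130 − 12 = -142;  -758 − 142 = -900;  -3172 − 900 = -4072

-4072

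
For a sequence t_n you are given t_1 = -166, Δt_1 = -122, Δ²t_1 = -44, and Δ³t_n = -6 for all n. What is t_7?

Build the table forward from the leading diagonal:
D3: -6  -6  -6  -6  -6  -6  -6
D2: -44  -50  -56  -62  -68  -74  -80
D1: -122  -166  -216  -272  -334  -402  -476
t: -166  -288  -454  -670  -942  -1276  -1678

-1678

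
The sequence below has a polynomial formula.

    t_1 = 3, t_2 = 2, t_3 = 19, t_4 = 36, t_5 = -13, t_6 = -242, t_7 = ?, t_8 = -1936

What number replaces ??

-813

Using the first 6 terms:
First differences: -1  17  17  -49  -229
Second differences: 18  0  -66  -180
Third differences: -18  -66  -114
Fourth differences: -48  -48
Constant fourth difference = -48.
Extend forward: -114 − 48 = -162;  -180 − 162 = -342;  -229 − 342 = -571;  -242 − 571 = -813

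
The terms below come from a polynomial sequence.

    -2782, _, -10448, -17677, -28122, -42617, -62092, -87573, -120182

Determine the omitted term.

-5697

Using the last 7 terms:
-7229, -10445, -14495, -19475, -25481, -32609
-3216, -4050, -4980, -6006, -7128
-834, -930, -1026, -1122
-96, -96, -96
Constant fourth difference = -96.
Extend backward: -834 + 96 = -738;  -3216 + 738 = -2478;  -7229 + 2478 = -4751;  -10448 + 4751 = -5697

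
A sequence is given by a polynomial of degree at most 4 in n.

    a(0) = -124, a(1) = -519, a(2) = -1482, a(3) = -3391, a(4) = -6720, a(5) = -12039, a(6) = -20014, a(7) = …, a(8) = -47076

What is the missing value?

-31407

Using the first 7 terms:
D1: -395, -963, -1909, -3329, -5319, -7975
D2: -568, -946, -1420, -1990, -2656
D3: -378, -474, -570, -666
D4: -96, -96, -96
Constant fourth difference = -96.
Extend forward: -666 − 96 = -762;  -2656 − 762 = -3418;  -7975 − 3418 = -11393;  -20014 − 11393 = -31407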